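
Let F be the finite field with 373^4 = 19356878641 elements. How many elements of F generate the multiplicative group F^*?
There are φ(19356878640) = 4273766400 primitive elements

F_q^* is cyclic of order q - 1 = 19356878640. A cyclic group of order m has exactly φ(m) generators. Here m = 19356878640 = 2^4 · 3 · 5 · 11 · 17 · 31 · 13913, so the number of primitive elements is φ(19356878640) = 4273766400.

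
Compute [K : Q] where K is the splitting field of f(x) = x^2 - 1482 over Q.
[K : Q] = 2

f(x) = x^2 - 1482 factors as (x - √1482)(x + √1482). The splitting field is K = Q(√1482). Since 1482 is squarefree and > 1, it is not a perfect square, so x^2 - 1482 is irreducible over Q and [Q(√1482) : Q] = 2. Hence [K : Q] = 2.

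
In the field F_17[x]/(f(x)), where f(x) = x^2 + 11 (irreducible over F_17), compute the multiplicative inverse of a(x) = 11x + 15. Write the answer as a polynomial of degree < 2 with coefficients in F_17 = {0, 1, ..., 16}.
a(x)^(-1) ≡ 12x + 13 (mod f(x))

Since f is irreducible over F_17, F_17[x]/(f) is a field and a(x) ≠ 0 has an inverse. Apply the extended Euclidean algorithm to f(x) and a(x) in F_17[x]: f(x) = (14x + 1)·a(x) + (13). The last nonzero remainder is the constant 13 = gcd(f, a) in F_17. Back-substituting through the division chain expresses 13 = s(x)·a(x) + t(x)·f(x) with s(x) ≡ 3x + 16 (mod f), so (3x + 16)·a(x) ≡ 13 (mod f). Multiplying by 13^(-1) ≡ 4 in F_17 gives a(x)^(-1) ≡ 4·(3x + 16) ≡ 12x + 13 (mod f). Check: (11x + 15)·(12x + 13) = 13x^2 + 8 ≡ 1 (mod x^2 + 11).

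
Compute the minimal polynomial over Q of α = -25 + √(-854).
m_α(x) = x^2 + 50x + 1479

From α + 25 = √(-854), squaring gives (α + 25)^2 = -854, i.e. α^2 + 50α + 625 = -854, so α^2 + 50α + 1479 = 0. The discriminant of x^2 + 50x + 1479 is (50)^2 - 4·(1479) = 2500 - 5916 = -3416, and 4·(-854) is not a perfect square in Q since -854 is squarefree and ≠ 1. Hence x^2 + 50x + 1479 is irreducible over Q and is the minimal polynomial of α.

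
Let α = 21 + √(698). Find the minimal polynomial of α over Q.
m_α(x) = x^2 - 42x - 257

From α - 21 = √(698), squaring gives (α - 21)^2 = 698, i.e. α^2 - 42α + 441 = 698, so α^2 - 42α - 257 = 0. The discriminant of x^2 - 42x - 257 is (-42)^2 - 4·(-257) = 1764 + 1028 = 2792, and 4·(698) is not a perfect square in Q since 698 is squarefree and ≠ 1. Hence x^2 - 42x - 257 is irreducible over Q and is the minimal polynomial of α.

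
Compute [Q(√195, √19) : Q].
[Q(√195, √19) : Q] = 4

[Q(√195):Q] = 2 (min poly x^2 - 195, irreducible since 195 is squarefree > 1). For the top step, suppose √19 ∈ Q(√195), say √19 = c + d√195 with c, d ∈ Q. Squaring: 19 = c^2 + 195d^2 + 2cd√195. Since √195 ∉ Q this forces 2cd = 0. If d = 0 then √19 = c ∈ Q, contradicting 19 squarefree > 1. If c = 0 then 19 = 195d^2, so 195·19 = (195d)^2 is a perfect square in Q — but 195·19 = 3705 is not a perfect square (since 195 and 19 are distinct squarefree integers). Contradiction. Hence √19 ∉ Q(√195), so x^2 - 19 stays irreducible over Q(√195) and [Q(√195, √19) : Q(√195)] = 2. By the tower law, [Q(√195, √19) : Q] = 2 · 2 = 4.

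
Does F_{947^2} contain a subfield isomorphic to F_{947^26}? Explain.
No: F_{947^26} is not a subfield of F_{947^2}

F_{p^m} embeds in F_{p^n} iff m | n. Here 26 ∤ 2 (since 2 = 0·26 + 2 with remainder 2 ≠ 0), so F_{947^26} is not a subfield of F_{947^2}. Equivalently: if it were, the tower law would give 26 = [F_{947^26}:F_947] dividing [F_{947^2}:F_947] = 2, contradiction.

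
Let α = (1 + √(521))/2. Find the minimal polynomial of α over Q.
m_α(x) = x^2 - x - 130

From 2α - 1 = √(521), squaring gives (2α - 1)^2 = 521, i.e. 4α^2 - 4α + 1 = 521, so α^2 - α + (1 - 521)/4 = 0. Since 521 ≡ 1 (mod 4), (1 - 521)/4 = -130 ∈ Z. The polynomial x^2 - x - 130 has discriminant 1 - 4·(-130) = 521, which is not a perfect square in Q (d = 521 is squarefree and ≠ 1), so x^2 - x - 130 is irreducible over Q. It is the minimal polynomial of α.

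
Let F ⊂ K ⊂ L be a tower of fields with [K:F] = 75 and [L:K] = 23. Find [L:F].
[L:F] = 1725

The tower law says that for any tower of field extensions F ⊂ K ⊂ L with finite degrees, [L:F] = [L:K] · [K:F]. Here this gives [L:F] = 23 · 75 = 1725.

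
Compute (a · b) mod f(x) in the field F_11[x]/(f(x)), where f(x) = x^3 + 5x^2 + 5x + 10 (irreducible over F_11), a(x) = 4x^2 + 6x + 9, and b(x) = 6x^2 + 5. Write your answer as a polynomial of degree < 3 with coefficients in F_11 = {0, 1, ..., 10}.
a · b ≡ x + 5 (mod f(x))

Multiply in F_11[x]: a(x)·b(x) = (4x^2 + 6x + 9)·(6x^2 + 5) = 2x^4 + 3x^3 + 8x^2 + 8x + 1. This has degree ≥ 3, so divide by f(x) over F_11: 2x^4 + 3x^3 + 8x^2 + 8x + 1 = (2x + 4)·(x^3 + 5x^2 + 5x + 10) + (x + 5). Hence a·b ≡ x + 5 (mod f). (F_11[x]/(f) is a field with 11^3 = 1331 elements since f is irreducible of degree 3.)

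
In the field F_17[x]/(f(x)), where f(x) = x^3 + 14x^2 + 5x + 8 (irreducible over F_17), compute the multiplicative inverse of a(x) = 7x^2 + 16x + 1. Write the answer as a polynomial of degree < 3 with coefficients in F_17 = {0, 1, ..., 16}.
a(x)^(-1) ≡ 13x^2 + x + 12 (mod f(x))

Since f is irreducible over F_17, F_17[x]/(f) is a field and a(x) ≠ 0 has an inverse. Apply the extended Euclidean algorithm to f(x) and a(x) in F_17[x]: f(x) = (5x + 10)·a(x) + (10x + 15);  a(x) = (16x + 15)·(10x + 15) + (14). The last nonzero remainder is the constant 14 = gcd(f, a) in F_17. Back-substituting through the division chain expresses 14 = s(x)·a(x) + t(x)·f(x) with s(x) ≡ 12x^2 + 14x + 15 (mod f), so (12x^2 + 14x + 15)·a(x) ≡ 14 (mod f). Multiplying by 14^(-1) ≡ 11 in F_17 gives a(x)^(-1) ≡ 11·(12x^2 + 14x + 15) ≡ 13x^2 + x + 12 (mod f). Check: (7x^2 + 16x + 1)·(13x^2 + x + 12) = 6x^4 + 11x^3 + 11x^2 + 6x + 12 ≡ 1 (mod x^3 + 14x^2 + 5x + 8).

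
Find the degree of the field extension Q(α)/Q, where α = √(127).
[Q(α):Q] = 2

[Q(α):Q] equals the degree of the minimal polynomial of α. Here α^2 = 127 and x^2 - 127 is irreducible (d = 127 is squarefree, ≠ 1, hence not a square), so deg(m_α) = 2. Thus [Q(α):Q] = 2.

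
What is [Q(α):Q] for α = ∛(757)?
[Q(α):Q] = 3

The minimal polynomial of α is x^3 - 757, irreducible over Q since 757 is not a perfect cube (so x^3 - 757 has no rational root). Hence [Q(α):Q] = deg(m_α) = 3.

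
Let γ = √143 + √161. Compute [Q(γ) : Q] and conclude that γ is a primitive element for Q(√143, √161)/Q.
[Q(γ) : Q] = 4 (equivalently, Q(γ) = Q(√143, √161))

Obviously Q(γ) ⊆ Q(√143, √161), and [Q(√143, √161):Q] = 4 (since 143, 161 are distinct squarefree integers > 1 with 23023 not a perfect square). To show equality we compute the minimal polynomial of γ. From γ = √143 + √161: γ^2 = 143 + 2√(23023) + 161 = 304 + 2√(23023), so γ^2 - 304 = 2√(23023); squaring, (γ^2 - 304)^2 = 4·23023, i.e. γ^4 - 608γ^2 + 92416 - 92092 = 0, i.e. γ^4 - 608γ^2 + 324 = 0. So γ is a root of x^4 - 608x^2 + 324. This polynomial is irreducible over Q: it has no rational root (each ±√143 ± √161 is irrational), and any factorization into two quadratics over Q would force √(23023) ∈ Q (pairing opposite roots) or √143, √161 ∈ Q (other pairings), all impossible. Hence [Q(γ):Q] = 4 = [Q(√143, √161):Q], so Q(γ) = Q(√143, √161).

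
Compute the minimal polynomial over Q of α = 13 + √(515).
m_α(x) = x^2 - 26x - 346

From α - 13 = √(515), squaring gives (α - 13)^2 = 515, i.e. α^2 - 26α + 169 = 515, so α^2 - 26α - 346 = 0. The discriminant of x^2 - 26x - 346 is (-26)^2 - 4·(-346) = 676 + 1384 = 2060, and 4·(515) is not a perfect square in Q since 515 is squarefree and ≠ 1. Hence x^2 - 26x - 346 is irreducible over Q and is the minimal polynomial of α.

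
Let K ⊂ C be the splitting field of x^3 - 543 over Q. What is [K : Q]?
[K : Q] = 6

The roots of x^3 - 543 are ∛543, ω∛543, ω^2∛543 where ω = e^(2πi/3) is a primitive cube root of unity, so K = Q(∛543, ω). Now [Q(∛543):Q] = 3 (since 543 is not a perfect cube, x^3 - 543 is irreducible) and [Q(ω):Q] = 2. Both 2 and 3 divide [K:Q], and [K:Q] ≤ 3·2 = 6, so [K:Q] = 6. (Equivalently: Q(∛543) ⊂ R but ω ∉ R, so [K : Q(∛543)] = 2.)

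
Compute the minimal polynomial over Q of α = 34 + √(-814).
m_α(x) = x^2 - 68x + 1970

From α - 34 = √(-814), squaring gives (α - 34)^2 = -814, i.e. α^2 - 68α + 1156 = -814, so α^2 - 68α + 1970 = 0. The discriminant of x^2 - 68x + 1970 is (-68)^2 - 4·(1970) = 4624 - 7880 = -3256, and 4·(-814) is not a perfect square in Q since -814 is squarefree and ≠ 1. Hence x^2 - 68x + 1970 is irreducible over Q and is the minimal polynomial of α.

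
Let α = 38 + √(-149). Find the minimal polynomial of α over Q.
m_α(x) = x^2 - 76x + 1593

From α - 38 = √(-149), squaring gives (α - 38)^2 = -149, i.e. α^2 - 76α + 1444 = -149, so α^2 - 76α + 1593 = 0. The discriminant of x^2 - 76x + 1593 is (-76)^2 - 4·(1593) = 5776 - 6372 = -596, and 4·(-149) is not a perfect square in Q since -149 is squarefree and ≠ 1. Hence x^2 - 76x + 1593 is irreducible over Q and is the minimal polynomial of α.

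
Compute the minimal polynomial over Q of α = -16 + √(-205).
m_α(x) = x^2 + 32x + 461

From α + 16 = √(-205), squaring gives (α + 16)^2 = -205, i.e. α^2 + 32α + 256 = -205, so α^2 + 32α + 461 = 0. The discriminant of x^2 + 32x + 461 is (32)^2 - 4·(461) = 1024 - 1844 = -820, and 4·(-205) is not a perfect square in Q since -205 is squarefree and ≠ 1. Hence x^2 + 32x + 461 is irreducible over Q and is the minimal polynomial of α.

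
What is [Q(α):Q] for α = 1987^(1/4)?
[Q(α):Q] = 4

α is a root of x^4 - 1987. By Eisenstein's criterion at the prime p = 1987 (which divides the constant term 1987 but p^2 = 3948169 does not, since 1987 is squarefree), x^4 - 1987 is irreducible over Q. Hence [Q(α):Q] = 4.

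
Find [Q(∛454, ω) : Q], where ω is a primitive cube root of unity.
[Q(∛454, ω) : Q] = 6

[Q(∛454):Q] = 3 (min poly x^3 - 454, irreducible since 454 is not a perfect cube). [Q(ω):Q] = 2 (min poly x^2 + x + 1). Since Q(∛454) ⊂ R and ω ∉ R, we have ω ∉ Q(∛454), so x^2 + x + 1 remains irreducible over Q(∛454) and [Q(∛454, ω) : Q(∛454)] = 2. By the tower law, [Q(∛454, ω) : Q] = 3 · 2 = 6. (In fact Q(∛454, ω) is the splitting field of x^3 - 454 over Q.)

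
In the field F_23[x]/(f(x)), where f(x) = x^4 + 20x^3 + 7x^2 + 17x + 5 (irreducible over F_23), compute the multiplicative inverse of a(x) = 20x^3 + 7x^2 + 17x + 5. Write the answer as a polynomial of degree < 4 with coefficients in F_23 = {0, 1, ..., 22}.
a(x)^(-1) ≡ 8x^3 + 6x^2 + 15x + 6 (mod f(x))

Since f is irreducible over F_23, F_23[x]/(f) is a field and a(x) ≠ 0 has an inverse. Apply the extended Euclidean algorithm to f(x) and a(x) in F_23[x]: f(x) = (15x + 13)·a(x) + (6x^2 + 20x + 9);  a(x) = (11x + 22)·(6x^2 + 20x + 9) + (7x + 14);  (6x^2 + 20x + 9) = (14x + 11)·(7x + 14) + (16). The last nonzero remainder is the constant 16 = gcd(f, a) in F_23. Back-substituting through the division chain expresses 16 = s(x)·a(x) + t(x)·f(x) with s(x) ≡ 13x^3 + 4x^2 + 10x + 4 (mod f), so (13x^3 + 4x^2 + 10x + 4)·a(x) ≡ 16 (mod f). Multiplying by 16^(-1) ≡ 13 in F_23 gives a(x)^(-1) ≡ 13·(13x^3 + 4x^2 + 10x + 4) ≡ 8x^3 + 6x^2 + 15x + 6 (mod f). Check: (20x^3 + 7x^2 + 17x + 5)·(8x^3 + 6x^2 + 15x + 6) = 22x^6 + 15x^5 + 18x^4 + 22x^3 + 5x^2 + 16x + 7 ≡ 1 (mod x^4 + 20x^3 + 7x^2 + 17x + 5).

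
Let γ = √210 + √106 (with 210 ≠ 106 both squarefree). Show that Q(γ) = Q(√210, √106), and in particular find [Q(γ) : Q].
[Q(γ) : Q] = 4 (equivalently, Q(γ) = Q(√210, √106))

Obviously Q(γ) ⊆ Q(√210, √106), and [Q(√210, √106):Q] = 4 (since 210, 106 are distinct squarefree integers > 1 with 22260 not a perfect square). To show equality we compute the minimal polynomial of γ. From γ = √210 + √106: γ^2 = 210 + 2√(22260) + 106 = 316 + 2√(22260), so γ^2 - 316 = 2√(22260); squaring, (γ^2 - 316)^2 = 4·22260, i.e. γ^4 - 632γ^2 + 99856 - 89040 = 0, i.e. γ^4 - 632γ^2 + 10816 = 0. So γ is a root of x^4 - 632x^2 + 10816. This polynomial is irreducible over Q: it has no rational root (each ±√210 ± √106 is irrational), and any factorization into two quadratics over Q would force √(22260) ∈ Q (pairing opposite roots) or √210, √106 ∈ Q (other pairings), all impossible. Hence [Q(γ):Q] = 4 = [Q(√210, √106):Q], so Q(γ) = Q(√210, √106).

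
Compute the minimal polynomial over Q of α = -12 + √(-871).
m_α(x) = x^2 + 24x + 1015

From α + 12 = √(-871), squaring gives (α + 12)^2 = -871, i.e. α^2 + 24α + 144 = -871, so α^2 + 24α + 1015 = 0. The discriminant of x^2 + 24x + 1015 is (24)^2 - 4·(1015) = 576 - 4060 = -3484, and 4·(-871) is not a perfect square in Q since -871 is squarefree and ≠ 1. Hence x^2 + 24x + 1015 is irreducible over Q and is the minimal polynomial of α.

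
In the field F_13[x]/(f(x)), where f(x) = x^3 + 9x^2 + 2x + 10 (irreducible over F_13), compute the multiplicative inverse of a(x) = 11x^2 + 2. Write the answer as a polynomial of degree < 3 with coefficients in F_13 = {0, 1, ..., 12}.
a(x)^(-1) ≡ 5x^2 + 9x + 3 (mod f(x))

Since f is irreducible over F_13, F_13[x]/(f) is a field and a(x) ≠ 0 has an inverse. Apply the extended Euclidean algorithm to f(x) and a(x) in F_13[x]: f(x) = (6x + 2)·a(x) + (3x + 6);  a(x) = (8x + 10)·(3x + 6) + (7). The last nonzero remainder is the constant 7 = gcd(f, a) in F_13. Back-substituting through the division chain expresses 7 = s(x)·a(x) + t(x)·f(x) with s(x) ≡ 9x^2 + 11x + 8 (mod f), so (9x^2 + 11x + 8)·a(x) ≡ 7 (mod f). Multiplying by 7^(-1) ≡ 2 in F_13 gives a(x)^(-1) ≡ 2·(9x^2 + 11x + 8) ≡ 5x^2 + 9x + 3 (mod f). Check: (11x^2 + 2)·(5x^2 + 9x + 3) = 3x^4 + 8x^3 + 4x^2 + 5x + 6 ≡ 1 (mod x^3 + 9x^2 + 2x + 10).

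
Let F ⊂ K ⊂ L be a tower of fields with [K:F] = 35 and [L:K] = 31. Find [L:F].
[L:F] = 1085

The tower law says that for any tower of field extensions F ⊂ K ⊂ L with finite degrees, [L:F] = [L:K] · [K:F]. Here this gives [L:F] = 31 · 35 = 1085.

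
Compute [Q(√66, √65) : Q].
[Q(√66, √65) : Q] = 4

[Q(√66):Q] = 2 (min poly x^2 - 66, irreducible since 66 is squarefree > 1). For the top step, suppose √65 ∈ Q(√66), say √65 = c + d√66 with c, d ∈ Q. Squaring: 65 = c^2 + 66d^2 + 2cd√66. Since √66 ∉ Q this forces 2cd = 0. If d = 0 then √65 = c ∈ Q, contradicting 65 squarefree > 1. If c = 0 then 65 = 66d^2, so 66·65 = (66d)^2 is a perfect square in Q — but 66·65 = 4290 is not a perfect square (since 66 and 65 are distinct squarefree integers). Contradiction. Hence √65 ∉ Q(√66), so x^2 - 65 stays irreducible over Q(√66) and [Q(√66, √65) : Q(√66)] = 2. By the tower law, [Q(√66, √65) : Q] = 2 · 2 = 4.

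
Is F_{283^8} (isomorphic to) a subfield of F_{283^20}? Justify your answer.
No: F_{283^8} is not a subfield of F_{283^20}

F_{p^m} embeds in F_{p^n} iff m | n. Here 8 ∤ 20 (since 20 = 2·8 + 4 with remainder 4 ≠ 0), so F_{283^8} is not a subfield of F_{283^20}. Equivalently: if it were, the tower law would give 8 = [F_{283^8}:F_283] dividing [F_{283^20}:F_283] = 20, contradiction.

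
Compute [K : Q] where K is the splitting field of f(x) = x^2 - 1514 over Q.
[K : Q] = 2

f(x) = x^2 - 1514 factors as (x - √1514)(x + √1514). The splitting field is K = Q(√1514). Since 1514 is squarefree and > 1, it is not a perfect square, so x^2 - 1514 is irreducible over Q and [Q(√1514) : Q] = 2. Hence [K : Q] = 2.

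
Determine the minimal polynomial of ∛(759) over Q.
m_α(x) = x^3 - 759

α satisfies α^3 = 759, so x^3 - 759 annihilates α. By the rational root test, a rational root p/q (in lowest terms) of x^3 - 759 would satisfy p^3 = 759 q^3, forcing q = 1 and p^3 = 759; but 759 is not a perfect cube, contradiction. A monic cubic over Q with no rational root is irreducible (any nontrivial factorization would include a linear factor). Hence x^3 - 759 is the minimal polynomial of α, and in particular [Q(α):Q] = 3.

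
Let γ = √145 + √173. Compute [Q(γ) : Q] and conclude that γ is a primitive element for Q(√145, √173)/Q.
[Q(γ) : Q] = 4 (equivalently, Q(γ) = Q(√145, √173))

Obviously Q(γ) ⊆ Q(√145, √173), and [Q(√145, √173):Q] = 4 (since 145, 173 are distinct squarefree integers > 1 with 25085 not a perfect square). To show equality we compute the minimal polynomial of γ. From γ = √145 + √173: γ^2 = 145 + 2√(25085) + 173 = 318 + 2√(25085), so γ^2 - 318 = 2√(25085); squaring, (γ^2 - 318)^2 = 4·25085, i.e. γ^4 - 636γ^2 + 101124 - 100340 = 0, i.e. γ^4 - 636γ^2 + 784 = 0. So γ is a root of x^4 - 636x^2 + 784. This polynomial is irreducible over Q: it has no rational root (each ±√145 ± √173 is irrational), and any factorization into two quadratics over Q would force √(25085) ∈ Q (pairing opposite roots) or √145, √173 ∈ Q (other pairings), all impossible. Hence [Q(γ):Q] = 4 = [Q(√145, √173):Q], so Q(γ) = Q(√145, √173).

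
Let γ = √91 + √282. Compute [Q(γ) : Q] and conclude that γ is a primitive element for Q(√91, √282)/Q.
[Q(γ) : Q] = 4 (equivalently, Q(γ) = Q(√91, √282))

Obviously Q(γ) ⊆ Q(√91, √282), and [Q(√91, √282):Q] = 4 (since 91, 282 are distinct squarefree integers > 1 with 25662 not a perfect square). To show equality we compute the minimal polynomial of γ. From γ = √91 + √282: γ^2 = 91 + 2√(25662) + 282 = 373 + 2√(25662), so γ^2 - 373 = 2√(25662); squaring, (γ^2 - 373)^2 = 4·25662, i.e. γ^4 - 746γ^2 + 139129 - 102648 = 0, i.e. γ^4 - 746γ^2 + 36481 = 0. So γ is a root of x^4 - 746x^2 + 36481. This polynomial is irreducible over Q: it has no rational root (each ±√91 ± √282 is irrational), and any factorization into two quadratics over Q would force √(25662) ∈ Q (pairing opposite roots) or √91, √282 ∈ Q (other pairings), all impossible. Hence [Q(γ):Q] = 4 = [Q(√91, √282):Q], so Q(γ) = Q(√91, √282).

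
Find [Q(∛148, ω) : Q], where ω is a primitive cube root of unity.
[Q(∛148, ω) : Q] = 6

[Q(∛148):Q] = 3 (min poly x^3 - 148, irreducible since 148 is not a perfect cube). [Q(ω):Q] = 2 (min poly x^2 + x + 1). Since Q(∛148) ⊂ R and ω ∉ R, we have ω ∉ Q(∛148), so x^2 + x + 1 remains irreducible over Q(∛148) and [Q(∛148, ω) : Q(∛148)] = 2. By the tower law, [Q(∛148, ω) : Q] = 3 · 2 = 6. (In fact Q(∛148, ω) is the splitting field of x^3 - 148 over Q.)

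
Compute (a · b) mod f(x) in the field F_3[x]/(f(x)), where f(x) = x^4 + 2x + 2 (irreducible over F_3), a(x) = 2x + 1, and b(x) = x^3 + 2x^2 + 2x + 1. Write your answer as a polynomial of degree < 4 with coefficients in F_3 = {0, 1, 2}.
a · b ≡ 2x^3 (mod f(x))

Multiply in F_3[x]: a(x)·b(x) = (2x + 1)·(x^3 + 2x^2 + 2x + 1) = 2x^4 + 2x^3 + x + 1. This has degree ≥ 4, so divide by f(x) over F_3: 2x^4 + 2x^3 + x + 1 = (2)·(x^4 + 2x + 2) + (2x^3). Hence a·b ≡ 2x^3 (mod f). (F_3[x]/(f) is a field with 3^4 = 81 elements since f is irreducible of degree 4.)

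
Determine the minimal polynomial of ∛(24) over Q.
m_α(x) = x^3 - 24

α satisfies α^3 = 24, so x^3 - 24 annihilates α. By the rational root test, a rational root p/q (in lowest terms) of x^3 - 24 would satisfy p^3 = 24 q^3, forcing q = 1 and p^3 = 24; but 24 is not a perfect cube, contradiction. A monic cubic over Q with no rational root is irreducible (any nontrivial factorization would include a linear factor). Hence x^3 - 24 is the minimal polynomial of α, and in particular [Q(α):Q] = 3.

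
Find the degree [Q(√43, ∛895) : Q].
[Q(√43, ∛895) : Q] = 6

Let L = Q(√43, ∛895). Since Q(√43) ⊂ L and [Q(√43):Q] = 2, the tower law gives 2 | [L:Q]. Likewise Q(∛895) ⊂ L with [Q(∛895):Q] = 3 (because 895 is not a perfect cube), so 3 | [L:Q]. As gcd(2,3) = 1, [L:Q] is divisible by 6. Conversely L is generated over Q by √43 and ∛895, so [L:Q] ≤ 2·3 = 6. Therefore [Q(√43, ∛895) : Q] = 6.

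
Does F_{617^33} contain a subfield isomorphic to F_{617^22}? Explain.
No: F_{617^22} is not a subfield of F_{617^33}

F_{p^m} embeds in F_{p^n} iff m | n. Here 22 ∤ 33 (since 33 = 1·22 + 11 with remainder 11 ≠ 0), so F_{617^22} is not a subfield of F_{617^33}. Equivalently: if it were, the tower law would give 22 = [F_{617^22}:F_617] dividing [F_{617^33}:F_617] = 33, contradiction.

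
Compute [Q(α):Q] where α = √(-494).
[Q(α):Q] = 2

[Q(α):Q] equals the degree of the minimal polynomial of α. Here α^2 = -494 and x^2 + 494 is irreducible (d = -494 is squarefree, ≠ 1, hence not a square), so deg(m_α) = 2. Thus [Q(α):Q] = 2.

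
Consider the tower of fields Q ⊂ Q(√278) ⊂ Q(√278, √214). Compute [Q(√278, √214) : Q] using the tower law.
[Q(√278, √214) : Q] = 4

[Q(√278):Q] = 2 (min poly x^2 - 278, irreducible since 278 is squarefree > 1). For the top step, suppose √214 ∈ Q(√278), say √214 = c + d√278 with c, d ∈ Q. Squaring: 214 = c^2 + 278d^2 + 2cd√278. Since √278 ∉ Q this forces 2cd = 0. If d = 0 then √214 = c ∈ Q, contradicting 214 squarefree > 1. If c = 0 then 214 = 278d^2, so 278·214 = (278d)^2 is a perfect square in Q — but 278·214 = 59492 is not a perfect square (since 278 and 214 are distinct squarefree integers). Contradiction. Hence √214 ∉ Q(√278), so x^2 - 214 stays irreducible over Q(√278) and [Q(√278, √214) : Q(√278)] = 2. By the tower law, [Q(√278, √214) : Q] = 2 · 2 = 4.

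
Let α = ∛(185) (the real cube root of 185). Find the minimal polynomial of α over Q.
m_α(x) = x^3 - 185

α satisfies α^3 = 185, so x^3 - 185 annihilates α. By the rational root test, a rational root p/q (in lowest terms) of x^3 - 185 would satisfy p^3 = 185 q^3, forcing q = 1 and p^3 = 185; but 185 is not a perfect cube, contradiction. A monic cubic over Q with no rational root is irreducible (any nontrivial factorization would include a linear factor). Hence x^3 - 185 is the minimal polynomial of α, and in particular [Q(α):Q] = 3.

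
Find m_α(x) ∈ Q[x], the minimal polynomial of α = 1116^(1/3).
m_α(x) = x^3 - 1116

α satisfies α^3 = 1116, so x^3 - 1116 annihilates α. By the rational root test, a rational root p/q (in lowest terms) of x^3 - 1116 would satisfy p^3 = 1116 q^3, forcing q = 1 and p^3 = 1116; but 1116 is not a perfect cube, contradiction. A monic cubic over Q with no rational root is irreducible (any nontrivial factorization would include a linear factor). Hence x^3 - 1116 is the minimal polynomial of α, and in particular [Q(α):Q] = 3.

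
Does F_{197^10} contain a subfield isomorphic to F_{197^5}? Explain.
Yes: F_{197^5} is a subfield of F_{197^10}

F_{p^m} embeds in F_{p^n} iff m | n (since F_{p^n} is the splitting field of x^(p^n) - x, and F_{p^m} ⊂ F_{p^n} forces p^n to be a power of p^m, i.e. m | n; conversely if m | n then every root of x^(p^m) - x is a root of x^(p^n) - x). Here 5 | 10 (since 10 = 2·5), so F_{197^5} is a subfield of F_{197^10}, and [F_{197^10} : F_{197^5}] = 10/5 = 2.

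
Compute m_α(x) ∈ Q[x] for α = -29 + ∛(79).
m_α(x) = x^3 + 87x^2 + 2523x + 24310

Set β = α + 29 = ∛(79), so β^3 = 79. Then (α + 29)^3 - 79 = 0, i.e. α is a root of g(x) = (x + 29)^3 - 79 = x^3 + 87x^2 + 2523x + 24310. Since g(x) = h(x + 29) where h(x) = x^3 - 79, and h is irreducible over Q (because 79 is not a perfect cube, so h has no rational root, and a monic cubic with no rational root is irreducible), g is also irreducible (irreducibility is preserved under the substitution x → x + 29). Hence m_α(x) = x^3 + 87x^2 + 2523x + 24310.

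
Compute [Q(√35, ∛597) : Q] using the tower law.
[Q(√35, ∛597) : Q] = 6

Let L = Q(√35, ∛597). Since Q(√35) ⊂ L and [Q(√35):Q] = 2, the tower law gives 2 | [L:Q]. Likewise Q(∛597) ⊂ L with [Q(∛597):Q] = 3 (because 597 is not a perfect cube), so 3 | [L:Q]. As gcd(2,3) = 1, [L:Q] is divisible by 6. Conversely L is generated over Q by √35 and ∛597, so [L:Q] ≤ 2·3 = 6. Therefore [Q(√35, ∛597) : Q] = 6.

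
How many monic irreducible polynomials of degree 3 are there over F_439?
There are 28201360 monic irreducible polynomials of degree 3 over F_439

Each element of F_{439^3} that lies in no proper subfield is a root of exactly one monic irreducible of degree 3 over F_439, and each such polynomial has 3 distinct roots in F_{439^3}. By Möbius inversion the count is N_439(3) = (1/3) Σ_{d|3} μ(3/d) · 439^d = (1/3)(μ(3)·439^1 + μ(1)·439^3) = 84604080/3 = 28201360.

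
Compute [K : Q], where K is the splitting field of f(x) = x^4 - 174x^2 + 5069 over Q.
[K : Q] = 4

Solving the quadratic in x^2: x^2 = (174 ± √(174^2 - 4·5069))/2 = (174 ± √10000)/2 = (174 ± 100)/2, giving x^2 = 37 or x^2 = 137. So f(x) = (x^2 - 37)(x^2 - 137) and the roots of f are ±√37, ±√137. Hence the splitting field is K = Q(√37, √137). Since 37 and 137 are distinct squarefree integers > 1, their product 5069 is not a perfect square, so √137 ∉ Q(√37). By the tower law [K:Q] = [Q(√37,√137):Q(√37)] · [Q(√37):Q] = 2 · 2 = 4.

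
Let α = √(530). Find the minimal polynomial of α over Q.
m_α(x) = x^2 - 530

α satisfies α^2 - 530 = 0, so x^2 - 530 annihilates α. Since d = 530 is squarefree and ≠ 1, it is not a perfect square in Q, so x^2 - 530 has no rational root and is therefore irreducible over Q (a degree-2 polynomial over a field is irreducible iff it has no root). Hence m_α(x) = x^2 - 530.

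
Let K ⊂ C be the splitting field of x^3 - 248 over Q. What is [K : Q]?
[K : Q] = 6

The roots of x^3 - 248 are ∛248, ω∛248, ω^2∛248 where ω = e^(2πi/3) is a primitive cube root of unity, so K = Q(∛248, ω). Now [Q(∛248):Q] = 3 (since 248 is not a perfect cube, x^3 - 248 is irreducible) and [Q(ω):Q] = 2. Both 2 and 3 divide [K:Q], and [K:Q] ≤ 3·2 = 6, so [K:Q] = 6. (Equivalently: Q(∛248) ⊂ R but ω ∉ R, so [K : Q(∛248)] = 2.)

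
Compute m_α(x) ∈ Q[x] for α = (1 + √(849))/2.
m_α(x) = x^2 - x - 212

From 2α - 1 = √(849), squaring gives (2α - 1)^2 = 849, i.e. 4α^2 - 4α + 1 = 849, so α^2 - α + (1 - 849)/4 = 0. Since 849 ≡ 1 (mod 4), (1 - 849)/4 = -212 ∈ Z. The polynomial x^2 - x - 212 has discriminant 1 - 4·(-212) = 849, which is not a perfect square in Q (d = 849 is squarefree and ≠ 1), so x^2 - x - 212 is irreducible over Q. It is the minimal polynomial of α.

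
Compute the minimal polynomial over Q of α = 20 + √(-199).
m_α(x) = x^2 - 40x + 599

From α - 20 = √(-199), squaring gives (α - 20)^2 = -199, i.e. α^2 - 40α + 400 = -199, so α^2 - 40α + 599 = 0. The discriminant of x^2 - 40x + 599 is (-40)^2 - 4·(599) = 1600 - 2396 = -796, and 4·(-199) is not a perfect square in Q since -199 is squarefree and ≠ 1. Hence x^2 - 40x + 599 is irreducible over Q and is the minimal polynomial of α.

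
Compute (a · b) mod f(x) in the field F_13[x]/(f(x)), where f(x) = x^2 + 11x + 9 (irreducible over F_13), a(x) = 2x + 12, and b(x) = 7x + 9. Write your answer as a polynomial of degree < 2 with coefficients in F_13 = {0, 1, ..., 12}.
a · b ≡ 8 (mod f(x))

Multiply in F_13[x]: a(x)·b(x) = (2x + 12)·(7x + 9) = x^2 + 11x + 4. This has degree ≥ 2, so divide by f(x) over F_13: x^2 + 11x + 4 = (1)·(x^2 + 11x + 9) + (8). Hence a·b ≡ 8 (mod f). (F_13[x]/(f) is a field with 13^2 = 169 elements since f is irreducible of degree 2.)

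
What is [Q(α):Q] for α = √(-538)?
[Q(α):Q] = 2

[Q(α):Q] equals the degree of the minimal polynomial of α. Here α^2 = -538 and x^2 + 538 is irreducible (d = -538 is squarefree, ≠ 1, hence not a square), so deg(m_α) = 2. Thus [Q(α):Q] = 2.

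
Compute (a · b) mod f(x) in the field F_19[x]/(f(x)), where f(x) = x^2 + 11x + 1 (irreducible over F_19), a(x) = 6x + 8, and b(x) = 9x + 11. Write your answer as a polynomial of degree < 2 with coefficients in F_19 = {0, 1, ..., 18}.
a · b ≡ 15 (mod f(x))

Multiply in F_19[x]: a(x)·b(x) = (6x + 8)·(9x + 11) = 16x^2 + 5x + 12. This has degree ≥ 2, so divide by f(x) over F_19: 16x^2 + 5x + 12 = (16)·(x^2 + 11x + 1) + (15). Hence a·b ≡ 15 (mod f). (F_19[x]/(f) is a field with 19^2 = 361 elements since f is irreducible of degree 2.)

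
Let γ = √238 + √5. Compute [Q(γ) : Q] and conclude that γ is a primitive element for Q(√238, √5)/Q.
[Q(γ) : Q] = 4 (equivalently, Q(γ) = Q(√238, √5))

Obviously Q(γ) ⊆ Q(√238, √5), and [Q(√238, √5):Q] = 4 (since 238, 5 are distinct squarefree integers > 1 with 1190 not a perfect square). To show equality we compute the minimal polynomial of γ. From γ = √238 + √5: γ^2 = 238 + 2√(1190) + 5 = 243 + 2√(1190), so γ^2 - 243 = 2√(1190); squaring, (γ^2 - 243)^2 = 4·1190, i.e. γ^4 - 486γ^2 + 59049 - 4760 = 0, i.e. γ^4 - 486γ^2 + 54289 = 0. So γ is a root of x^4 - 486x^2 + 54289. This polynomial is irreducible over Q: it has no rational root (each ±√238 ± √5 is irrational), and any factorization into two quadratics over Q would force √(1190) ∈ Q (pairing opposite roots) or √238, √5 ∈ Q (other pairings), all impossible. Hence [Q(γ):Q] = 4 = [Q(√238, √5):Q], so Q(γ) = Q(√238, √5).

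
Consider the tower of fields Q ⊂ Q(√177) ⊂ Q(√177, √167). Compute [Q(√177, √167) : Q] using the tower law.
[Q(√177, √167) : Q] = 4

[Q(√177):Q] = 2 (min poly x^2 - 177, irreducible since 177 is squarefree > 1). For the top step, suppose √167 ∈ Q(√177), say √167 = c + d√177 with c, d ∈ Q. Squaring: 167 = c^2 + 177d^2 + 2cd√177. Since √177 ∉ Q this forces 2cd = 0. If d = 0 then √167 = c ∈ Q, contradicting 167 squarefree > 1. If c = 0 then 167 = 177d^2, so 177·167 = (177d)^2 is a perfect square in Q — but 177·167 = 29559 is not a perfect square (since 177 and 167 are distinct squarefree integers). Contradiction. Hence √167 ∉ Q(√177), so x^2 - 167 stays irreducible over Q(√177) and [Q(√177, √167) : Q(√177)] = 2. By the tower law, [Q(√177, √167) : Q] = 2 · 2 = 4.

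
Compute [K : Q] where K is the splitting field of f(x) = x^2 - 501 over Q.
[K : Q] = 2

f(x) = x^2 - 501 factors as (x - √501)(x + √501). The splitting field is K = Q(√501). Since 501 is squarefree and > 1, it is not a perfect square, so x^2 - 501 is irreducible over Q and [Q(√501) : Q] = 2. Hence [K : Q] = 2.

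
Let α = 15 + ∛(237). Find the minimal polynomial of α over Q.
m_α(x) = x^3 - 45x^2 + 675x - 3612

Set β = α - 15 = ∛(237), so β^3 = 237. Then (α - 15)^3 - 237 = 0, i.e. α is a root of g(x) = (x - 15)^3 - 237 = x^3 - 45x^2 + 675x - 3612. Since g(x) = h(x - 15) where h(x) = x^3 - 237, and h is irreducible over Q (because 237 is not a perfect cube, so h has no rational root, and a monic cubic with no rational root is irreducible), g is also irreducible (irreducibility is preserved under the substitution x → x - 15). Hence m_α(x) = x^3 - 45x^2 + 675x - 3612.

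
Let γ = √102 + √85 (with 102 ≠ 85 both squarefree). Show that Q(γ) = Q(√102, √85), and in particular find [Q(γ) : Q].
[Q(γ) : Q] = 4 (equivalently, Q(γ) = Q(√102, √85))

Obviously Q(γ) ⊆ Q(√102, √85), and [Q(√102, √85):Q] = 4 (since 102, 85 are distinct squarefree integers > 1 with 8670 not a perfect square). To show equality we compute the minimal polynomial of γ. From γ = √102 + √85: γ^2 = 102 + 2√(8670) + 85 = 187 + 2√(8670), so γ^2 - 187 = 2√(8670); squaring, (γ^2 - 187)^2 = 4·8670, i.e. γ^4 - 374γ^2 + 34969 - 34680 = 0, i.e. γ^4 - 374γ^2 + 289 = 0. So γ is a root of x^4 - 374x^2 + 289. This polynomial is irreducible over Q: it has no rational root (each ±√102 ± √85 is irrational), and any factorization into two quadratics over Q would force √(8670) ∈ Q (pairing opposite roots) or √102, √85 ∈ Q (other pairings), all impossible. Hence [Q(γ):Q] = 4 = [Q(√102, √85):Q], so Q(γ) = Q(√102, √85).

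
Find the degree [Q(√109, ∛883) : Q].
[Q(√109, ∛883) : Q] = 6

Let L = Q(√109, ∛883). Since Q(√109) ⊂ L and [Q(√109):Q] = 2, the tower law gives 2 | [L:Q]. Likewise Q(∛883) ⊂ L with [Q(∛883):Q] = 3 (because 883 is not a perfect cube), so 3 | [L:Q]. As gcd(2,3) = 1, [L:Q] is divisible by 6. Conversely L is generated over Q by √109 and ∛883, so [L:Q] ≤ 2·3 = 6. Therefore [Q(√109, ∛883) : Q] = 6.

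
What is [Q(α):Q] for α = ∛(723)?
[Q(α):Q] = 3

The minimal polynomial of α is x^3 - 723, irreducible over Q since 723 is not a perfect cube (so x^3 - 723 has no rational root). Hence [Q(α):Q] = deg(m_α) = 3.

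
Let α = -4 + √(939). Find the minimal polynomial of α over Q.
m_α(x) = x^2 + 8x - 923

From α + 4 = √(939), squaring gives (α + 4)^2 = 939, i.e. α^2 + 8α + 16 = 939, so α^2 + 8α - 923 = 0. The discriminant of x^2 + 8x - 923 is (8)^2 - 4·(-923) = 64 + 3692 = 3756, and 4·(939) is not a perfect square in Q since 939 is squarefree and ≠ 1. Hence x^2 + 8x - 923 is irreducible over Q and is the minimal polynomial of α.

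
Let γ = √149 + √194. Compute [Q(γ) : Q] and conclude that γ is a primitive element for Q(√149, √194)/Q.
[Q(γ) : Q] = 4 (equivalently, Q(γ) = Q(√149, √194))

Obviously Q(γ) ⊆ Q(√149, √194), and [Q(√149, √194):Q] = 4 (since 149, 194 are distinct squarefree integers > 1 with 28906 not a perfect square). To show equality we compute the minimal polynomial of γ. From γ = √149 + √194: γ^2 = 149 + 2√(28906) + 194 = 343 + 2√(28906), so γ^2 - 343 = 2√(28906); squaring, (γ^2 - 343)^2 = 4·28906, i.e. γ^4 - 686γ^2 + 117649 - 115624 = 0, i.e. γ^4 - 686γ^2 + 2025 = 0. So γ is a root of x^4 - 686x^2 + 2025. This polynomial is irreducible over Q: it has no rational root (each ±√149 ± √194 is irrational), and any factorization into two quadratics over Q would force √(28906) ∈ Q (pairing opposite roots) or √149, √194 ∈ Q (other pairings), all impossible. Hence [Q(γ):Q] = 4 = [Q(√149, √194):Q], so Q(γ) = Q(√149, √194).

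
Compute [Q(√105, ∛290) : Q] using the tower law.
[Q(√105, ∛290) : Q] = 6

Let L = Q(√105, ∛290). Since Q(√105) ⊂ L and [Q(√105):Q] = 2, the tower law gives 2 | [L:Q]. Likewise Q(∛290) ⊂ L with [Q(∛290):Q] = 3 (because 290 is not a perfect cube), so 3 | [L:Q]. As gcd(2,3) = 1, [L:Q] is divisible by 6. Conversely L is generated over Q by √105 and ∛290, so [L:Q] ≤ 2·3 = 6. Therefore [Q(√105, ∛290) : Q] = 6.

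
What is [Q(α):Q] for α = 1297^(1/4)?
[Q(α):Q] = 4

α is a root of x^4 - 1297. By Eisenstein's criterion at the prime p = 1297 (which divides the constant term 1297 but p^2 = 1682209 does not, since 1297 is squarefree), x^4 - 1297 is irreducible over Q. Hence [Q(α):Q] = 4.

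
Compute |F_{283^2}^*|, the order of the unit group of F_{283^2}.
|F_{283^2}^*| = 80088

F_{283^2} has 283^2 = 80089 elements; its multiplicative group consists of all nonzero elements, so |F_{283^2}^*| = 80089 - 1 = 80088. (It is cyclic since any finite subgroup of the multiplicative group of a field is cyclic.)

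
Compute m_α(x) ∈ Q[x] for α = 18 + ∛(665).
m_α(x) = x^3 - 54x^2 + 972x - 6497

Set β = α - 18 = ∛(665), so β^3 = 665. Then (α - 18)^3 - 665 = 0, i.e. α is a root of g(x) = (x - 18)^3 - 665 = x^3 - 54x^2 + 972x - 6497. Since g(x) = h(x - 18) where h(x) = x^3 - 665, and h is irreducible over Q (because 665 is not a perfect cube, so h has no rational root, and a monic cubic with no rational root is irreducible), g is also irreducible (irreducibility is preserved under the substitution x → x - 18). Hence m_α(x) = x^3 - 54x^2 + 972x - 6497.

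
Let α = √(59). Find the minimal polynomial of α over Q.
m_α(x) = x^2 - 59

α satisfies α^2 - 59 = 0, so x^2 - 59 annihilates α. Since d = 59 is squarefree and ≠ 1, it is not a perfect square in Q, so x^2 - 59 has no rational root and is therefore irreducible over Q (a degree-2 polynomial over a field is irreducible iff it has no root). Hence m_α(x) = x^2 - 59.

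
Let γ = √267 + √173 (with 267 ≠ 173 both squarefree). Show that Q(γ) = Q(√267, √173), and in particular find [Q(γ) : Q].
[Q(γ) : Q] = 4 (equivalently, Q(γ) = Q(√267, √173))

Obviously Q(γ) ⊆ Q(√267, √173), and [Q(√267, √173):Q] = 4 (since 267, 173 are distinct squarefree integers > 1 with 46191 not a perfect square). To show equality we compute the minimal polynomial of γ. From γ = √267 + √173: γ^2 = 267 + 2√(46191) + 173 = 440 + 2√(46191), so γ^2 - 440 = 2√(46191); squaring, (γ^2 - 440)^2 = 4·46191, i.e. γ^4 - 880γ^2 + 193600 - 184764 = 0, i.e. γ^4 - 880γ^2 + 8836 = 0. So γ is a root of x^4 - 880x^2 + 8836. This polynomial is irreducible over Q: it has no rational root (each ±√267 ± √173 is irrational), and any factorization into two quadratics over Q would force √(46191) ∈ Q (pairing opposite roots) or √267, √173 ∈ Q (other pairings), all impossible. Hence [Q(γ):Q] = 4 = [Q(√267, √173):Q], so Q(γ) = Q(√267, √173).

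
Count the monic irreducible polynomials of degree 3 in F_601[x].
There are 72360400 monic irreducible polynomials of degree 3 over F_601

Each element of F_{601^3} that lies in no proper subfield is a root of exactly one monic irreducible of degree 3 over F_601, and each such polynomial has 3 distinct roots in F_{601^3}. By Möbius inversion the count is N_601(3) = (1/3) Σ_{d|3} μ(3/d) · 601^d = (1/3)(μ(3)·601^1 + μ(1)·601^3) = 217081200/3 = 72360400.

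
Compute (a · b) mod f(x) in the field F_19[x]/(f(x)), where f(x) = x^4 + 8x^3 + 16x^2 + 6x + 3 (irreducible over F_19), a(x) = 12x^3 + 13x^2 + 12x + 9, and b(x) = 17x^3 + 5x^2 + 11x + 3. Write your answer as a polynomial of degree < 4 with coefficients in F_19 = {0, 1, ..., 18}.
a · b ≡ 12x^3 + 5x^2 + 9x + 18 (mod f(x))

Multiply in F_19[x]: a(x)·b(x) = (12x^3 + 13x^2 + 12x + 9)·(17x^3 + 5x^2 + 11x + 3) = 14x^6 + 15x^5 + 2x^4 + 12x^3 + 7x^2 + 2x + 8. This has degree ≥ 4, so divide by f(x) over F_19: 14x^6 + 15x^5 + 2x^4 + 12x^3 + 7x^2 + 2x + 8 = (14x^2 + 17x + 3)·(x^4 + 8x^3 + 16x^2 + 6x + 3) + (12x^3 + 5x^2 + 9x + 18). Hence a·b ≡ 12x^3 + 5x^2 + 9x + 18 (mod f). (F_19[x]/(f) is a field with 19^4 = 130321 elements since f is irreducible of degree 4.)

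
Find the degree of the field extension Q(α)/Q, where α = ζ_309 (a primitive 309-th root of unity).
[Q(α):Q] = 204

The minimal polynomial of ζ_309 over Q is the 309-th cyclotomic polynomial Φ_309(x), which is irreducible over Q and has degree φ(309) = 204. Hence [Q(α):Q] = φ(309) = 204.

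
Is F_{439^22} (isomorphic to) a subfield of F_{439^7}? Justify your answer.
No: F_{439^22} is not a subfield of F_{439^7}

F_{p^m} embeds in F_{p^n} iff m | n. Here 22 ∤ 7 (since 7 = 0·22 + 7 with remainder 7 ≠ 0), so F_{439^22} is not a subfield of F_{439^7}. Equivalently: if it were, the tower law would give 22 = [F_{439^22}:F_439] dividing [F_{439^7}:F_439] = 7, contradiction.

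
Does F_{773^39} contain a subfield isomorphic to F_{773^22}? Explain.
No: F_{773^22} is not a subfield of F_{773^39}

F_{p^m} embeds in F_{p^n} iff m | n. Here 22 ∤ 39 (since 39 = 1·22 + 17 with remainder 17 ≠ 0), so F_{773^22} is not a subfield of F_{773^39}. Equivalently: if it were, the tower law would give 22 = [F_{773^22}:F_773] dividing [F_{773^39}:F_773] = 39, contradiction.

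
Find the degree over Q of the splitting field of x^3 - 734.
[K : Q] = 6

The roots of x^3 - 734 are ∛734, ω∛734, ω^2∛734 where ω = e^(2πi/3) is a primitive cube root of unity, so K = Q(∛734, ω). Now [Q(∛734):Q] = 3 (since 734 is not a perfect cube, x^3 - 734 is irreducible) and [Q(ω):Q] = 2. Both 2 and 3 divide [K:Q], and [K:Q] ≤ 3·2 = 6, so [K:Q] = 6. (Equivalently: Q(∛734) ⊂ R but ω ∉ R, so [K : Q(∛734)] = 2.)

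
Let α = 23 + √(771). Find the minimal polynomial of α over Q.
m_α(x) = x^2 - 46x - 242

From α - 23 = √(771), squaring gives (α - 23)^2 = 771, i.e. α^2 - 46α + 529 = 771, so α^2 - 46α - 242 = 0. The discriminant of x^2 - 46x - 242 is (-46)^2 - 4·(-242) = 2116 + 968 = 3084, and 4·(771) is not a perfect square in Q since 771 is squarefree and ≠ 1. Hence x^2 - 46x - 242 is irreducible over Q and is the minimal polynomial of α.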